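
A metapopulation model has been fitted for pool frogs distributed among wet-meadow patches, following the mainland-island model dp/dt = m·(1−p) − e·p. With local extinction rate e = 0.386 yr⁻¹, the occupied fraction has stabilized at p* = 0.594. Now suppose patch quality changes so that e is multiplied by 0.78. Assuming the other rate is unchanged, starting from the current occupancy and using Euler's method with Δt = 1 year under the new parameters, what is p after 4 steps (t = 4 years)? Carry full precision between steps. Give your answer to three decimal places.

0.652

Balance m(1−p*) = e·p* gives m = e·p*/(1−p*) = 0.386×0.59400/0.40600 = 0.56474.
Starting from p₀ = 0.59400; update p ← p + (dp/dt)·Δt with the new parameters.
step 1: Δp = +0.05044, p = 0.64444
step 2: Δp = +0.00677, p = 0.65121
step 3: Δp = +0.00091, p = 0.65212
step 4: Δp = +0.00012, p = 0.65224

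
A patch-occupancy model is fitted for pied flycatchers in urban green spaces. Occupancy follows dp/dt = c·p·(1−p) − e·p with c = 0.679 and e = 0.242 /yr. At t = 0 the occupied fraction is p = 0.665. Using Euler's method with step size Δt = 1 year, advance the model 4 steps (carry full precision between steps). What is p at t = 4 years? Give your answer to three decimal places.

0.646

Update rule: p ← p + [c·p·(1−p) − e·p]·Δt with Δt = 1.
t = 1: p = 0.66500 + (-0.00967) = 0.65533
t = 2: p = 0.65533 + (-0.00522) = 0.65011
t = 3: p = 0.65011 + (-0.00288) = 0.64723
t = 4: p = 0.64723 + (-0.00160) = 0.64563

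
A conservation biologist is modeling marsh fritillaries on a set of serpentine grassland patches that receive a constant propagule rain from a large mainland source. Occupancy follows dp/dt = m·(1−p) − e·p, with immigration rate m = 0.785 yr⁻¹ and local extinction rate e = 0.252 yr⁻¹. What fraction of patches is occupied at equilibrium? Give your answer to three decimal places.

0.757

Setting dp/dt = 0: m − m·p* = e·p*, so m = (m+e)·p*.
p* = m/(m+e) = 0.785/(0.785+0.252) = 0.785/1.0370 = 0.7570.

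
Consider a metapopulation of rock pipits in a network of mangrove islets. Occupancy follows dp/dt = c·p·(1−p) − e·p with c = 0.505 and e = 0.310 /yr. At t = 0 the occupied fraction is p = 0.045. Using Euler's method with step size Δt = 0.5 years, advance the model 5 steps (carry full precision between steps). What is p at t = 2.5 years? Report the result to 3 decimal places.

0.067

Update rule: p ← p + [c·p·(1−p) − e·p]·Δt with Δt = 0.5.
  1  |  dp/dt·Δt = +0.003876  |  p_1 = 0.048876
  2  |  dp/dt·Δt = +0.004162  |  p_2 = 0.053038
  3  |  dp/dt·Δt = +0.004461  |  p_3 = 0.057499
  4  |  dp/dt·Δt = +0.004771  |  p_4 = 0.062271
  5  |  dp/dt·Δt = +0.005092  |  p_5 = 0.067363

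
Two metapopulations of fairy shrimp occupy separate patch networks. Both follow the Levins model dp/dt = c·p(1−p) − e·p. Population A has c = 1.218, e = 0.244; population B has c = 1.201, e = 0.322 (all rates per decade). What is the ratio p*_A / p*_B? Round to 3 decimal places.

1.093

A: p*_A = 1 − 0.244/1.218 = 0.7997.
B: p*_B = 1 − 0.322/1.201 = 0.7319.
p*_A / p*_B = 0.7997/0.7319 = 1.0926.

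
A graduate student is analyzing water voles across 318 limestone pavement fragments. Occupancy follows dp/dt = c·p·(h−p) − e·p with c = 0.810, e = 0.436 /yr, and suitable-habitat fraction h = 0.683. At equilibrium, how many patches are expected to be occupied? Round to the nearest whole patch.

46

p* = h − e/c = 0.683 − 0.5383 = 0.1447.
Expected occupied patches = N × p* = 318 × 0.1447 = 46.02 ≈ 46.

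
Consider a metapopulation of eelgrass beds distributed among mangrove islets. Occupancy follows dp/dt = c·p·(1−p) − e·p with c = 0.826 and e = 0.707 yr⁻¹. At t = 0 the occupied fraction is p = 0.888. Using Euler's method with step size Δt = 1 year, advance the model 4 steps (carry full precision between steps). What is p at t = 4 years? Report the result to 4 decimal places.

Update rule: p ← p + [c·p·(1−p) − e·p]·Δt with Δt = 1.
p: 0.88800 → 0.34233  (Δp = -0.54567)
p: 0.34233 → 0.28627  (Δp = -0.05606)
p: 0.28627 → 0.25265  (Δp = -0.03363)
p: 0.25265 → 0.22999  (Δp = -0.02266)

0.2300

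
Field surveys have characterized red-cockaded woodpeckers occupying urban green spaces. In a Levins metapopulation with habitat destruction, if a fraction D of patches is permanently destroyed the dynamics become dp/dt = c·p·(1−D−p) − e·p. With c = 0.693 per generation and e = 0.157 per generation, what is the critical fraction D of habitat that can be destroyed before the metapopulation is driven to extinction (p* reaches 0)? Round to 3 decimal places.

0.773

The nontrivial equilibrium is p* = (1−D) − e/c; extinction occurs when this hits zero.
So D_crit = 1 − e/c = 1 − 0.157/0.693 = 1 − 0.2266 = 0.7734.
Note this equals the original equilibrium occupancy — the Levins extinction-debt result.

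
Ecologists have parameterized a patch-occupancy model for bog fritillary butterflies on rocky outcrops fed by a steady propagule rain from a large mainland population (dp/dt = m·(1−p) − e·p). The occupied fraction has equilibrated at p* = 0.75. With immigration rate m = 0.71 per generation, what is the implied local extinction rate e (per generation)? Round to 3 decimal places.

0.237

At equilibrium m(1−p*) = e·p*, so e = m(1−p*)/p*.
e = 0.71 × 0.2500 / 0.75 = 0.2367.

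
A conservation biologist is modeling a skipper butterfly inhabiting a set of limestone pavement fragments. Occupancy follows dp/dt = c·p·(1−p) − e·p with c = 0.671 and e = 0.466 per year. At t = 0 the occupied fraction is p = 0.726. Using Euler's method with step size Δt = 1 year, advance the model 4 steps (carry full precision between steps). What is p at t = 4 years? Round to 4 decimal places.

Update rule: p ← p + [c·p·(1−p) − e·p]·Δt with Δt = 1.
p: 0.72600 → 0.52116  (Δp = -0.20484)
p: 0.52116 → 0.44575  (Δp = -0.07541)
p: 0.44575 → 0.40381  (Δp = -0.04194)
p: 0.40381 → 0.37717  (Δp = -0.02663)

0.3772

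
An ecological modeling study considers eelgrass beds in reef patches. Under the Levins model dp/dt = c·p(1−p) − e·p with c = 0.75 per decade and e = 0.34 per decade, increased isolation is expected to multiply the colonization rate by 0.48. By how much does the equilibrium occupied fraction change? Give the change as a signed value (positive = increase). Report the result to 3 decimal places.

-0.491

Before: p* = 1 − 0.34/0.75 = 0.5467.
After the change, c = 0.36, e = 0.34, so p* = 1 − 0.34/0.36 = 0.0556.
Δp* = 0.0556 − 0.5467 = -0.4911.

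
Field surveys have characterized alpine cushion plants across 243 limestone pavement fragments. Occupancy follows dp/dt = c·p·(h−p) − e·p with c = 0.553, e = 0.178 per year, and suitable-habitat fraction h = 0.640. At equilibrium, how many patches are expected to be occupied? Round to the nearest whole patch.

77

p* = h − e/c = 0.640 − 0.3219 = 0.3181.
Expected occupied patches = N × p* = 243 × 0.3181 = 77.30 ≈ 77.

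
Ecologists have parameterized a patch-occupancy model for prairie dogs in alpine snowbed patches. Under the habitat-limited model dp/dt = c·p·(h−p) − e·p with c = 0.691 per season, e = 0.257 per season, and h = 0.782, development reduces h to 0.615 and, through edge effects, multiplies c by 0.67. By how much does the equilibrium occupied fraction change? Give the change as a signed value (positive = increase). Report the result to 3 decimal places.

-0.350

Before: p* = h − e/c = 0.782 − 0.257/0.691 = 0.782 − 0.3719 = 0.4101.
After: c = 0.46297, e = 0.257, h = 0.615; p* = 0.615 − 0.257/0.46297 = 0.0599.
Δp* = 0.0599 − 0.4101 = -0.3502.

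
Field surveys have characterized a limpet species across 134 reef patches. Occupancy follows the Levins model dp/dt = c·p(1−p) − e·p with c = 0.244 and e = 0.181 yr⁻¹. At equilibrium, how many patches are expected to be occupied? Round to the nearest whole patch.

35

p* = 1 − e/c = 1 − 0.181/0.244 = 0.2582.
Expected occupied patches = N × p* = 134 × 0.2582 = 34.60 ≈ 35.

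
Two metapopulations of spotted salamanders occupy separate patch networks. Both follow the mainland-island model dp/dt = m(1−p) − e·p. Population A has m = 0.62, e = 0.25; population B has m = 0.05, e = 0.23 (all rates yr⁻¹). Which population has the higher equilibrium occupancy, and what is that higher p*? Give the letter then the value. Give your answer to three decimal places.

A, 0.713

A: p*_A = m/(m+e) = 0.62/0.8700 = 0.7126.
B: p*_B = 0.05/0.2800 = 0.1786.
A is higher at 0.7126.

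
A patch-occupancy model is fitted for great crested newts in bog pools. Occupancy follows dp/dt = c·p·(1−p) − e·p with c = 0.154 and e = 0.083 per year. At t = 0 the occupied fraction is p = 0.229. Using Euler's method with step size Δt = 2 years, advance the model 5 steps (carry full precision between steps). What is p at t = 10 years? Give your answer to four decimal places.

Update rule: p ← p + [c·p·(1−p) − e·p]·Δt with Δt = 2.
  1  |  dp/dt·Δt = +0.016366  |  p_1 = 0.245366
  2  |  dp/dt·Δt = +0.016299  |  p_2 = 0.261665
  3  |  dp/dt·Δt = +0.016068  |  p_3 = 0.277733
  4  |  dp/dt·Δt = +0.015680  |  p_4 = 0.293414
  5  |  dp/dt·Δt = +0.015149  |  p_5 = 0.308562

0.3086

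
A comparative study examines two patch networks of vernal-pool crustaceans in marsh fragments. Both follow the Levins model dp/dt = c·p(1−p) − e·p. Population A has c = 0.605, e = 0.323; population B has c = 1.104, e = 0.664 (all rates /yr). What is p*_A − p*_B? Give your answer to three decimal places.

0.068

A: p*_A = 1 − 0.323/0.605 = 0.4661.
B: p*_B = 1 − 0.664/1.104 = 0.3986.
p*_A − p*_B = 0.4661 − 0.3986 = 0.0676.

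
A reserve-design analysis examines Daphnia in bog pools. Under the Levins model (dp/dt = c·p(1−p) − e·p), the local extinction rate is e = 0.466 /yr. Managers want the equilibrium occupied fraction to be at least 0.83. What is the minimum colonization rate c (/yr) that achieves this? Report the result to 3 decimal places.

p* = 1 − e/c ≥ 0.83 requires e/c ≤ 0.1700, i.e. c ≥ e/0.1700.
c_min = 0.466/0.1700 = 2.7412.

2.741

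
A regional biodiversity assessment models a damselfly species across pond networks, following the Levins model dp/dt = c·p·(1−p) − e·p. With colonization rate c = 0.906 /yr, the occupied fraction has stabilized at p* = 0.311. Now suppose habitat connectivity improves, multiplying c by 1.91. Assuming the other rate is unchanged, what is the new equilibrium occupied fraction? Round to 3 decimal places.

0.639

Balance c(1−p*) = e gives e = 0.906×(1 − 0.31100) = 0.62423.
New p* = 1 − e/c = 1 − 0.62423/1.73046 = 0.63927.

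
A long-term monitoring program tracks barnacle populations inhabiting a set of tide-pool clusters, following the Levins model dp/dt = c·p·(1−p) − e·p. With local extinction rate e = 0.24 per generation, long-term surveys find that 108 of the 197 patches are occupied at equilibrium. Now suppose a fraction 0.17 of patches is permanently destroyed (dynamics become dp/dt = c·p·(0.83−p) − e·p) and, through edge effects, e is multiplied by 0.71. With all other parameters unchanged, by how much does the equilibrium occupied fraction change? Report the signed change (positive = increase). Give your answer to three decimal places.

-0.039

Observed p* = 108/197 = 0.54822.
Balance c(1−p*) = e gives c = e/(1 − 0.54822) = 0.24/0.45178 = 0.53123.
New p* = 0.83 − e/c = 0.83 − 0.17040/0.53123 = 0.50923.
Δp* = 0.50923 − 0.54822 = -0.03899.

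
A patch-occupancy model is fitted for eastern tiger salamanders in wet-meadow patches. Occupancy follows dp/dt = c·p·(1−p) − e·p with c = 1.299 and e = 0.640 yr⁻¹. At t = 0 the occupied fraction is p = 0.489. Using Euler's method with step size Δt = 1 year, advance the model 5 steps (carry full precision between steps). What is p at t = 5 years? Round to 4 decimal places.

Update rule: p ← p + [c·p·(1−p) − e·p]·Δt with Δt = 1.
t = 1: p = 0.48900 + (+0.01163) = 0.50063
t = 2: p = 0.50063 + (+0.00434) = 0.50498
t = 3: p = 0.50498 + (+0.00153) = 0.50651
t = 4: p = 0.50651 + (+0.00053) = 0.50704
t = 5: p = 0.50704 + (+0.00018) = 0.50722

0.5072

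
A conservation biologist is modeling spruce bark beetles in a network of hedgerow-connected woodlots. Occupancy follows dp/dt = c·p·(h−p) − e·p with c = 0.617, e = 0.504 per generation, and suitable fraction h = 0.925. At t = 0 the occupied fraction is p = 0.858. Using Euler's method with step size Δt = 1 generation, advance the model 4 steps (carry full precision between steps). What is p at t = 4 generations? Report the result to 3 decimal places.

0.268

Update rule: p ← p + [c·p·(h−p) − e·p]·Δt with Δt = 1.
p: 0.85800 → 0.46104  (Δp = -0.39696)
p: 0.46104 → 0.36065  (Δp = -0.10038)
p: 0.36065 → 0.30446  (Δp = -0.05619)
p: 0.30446 → 0.26758  (Δp = -0.03688)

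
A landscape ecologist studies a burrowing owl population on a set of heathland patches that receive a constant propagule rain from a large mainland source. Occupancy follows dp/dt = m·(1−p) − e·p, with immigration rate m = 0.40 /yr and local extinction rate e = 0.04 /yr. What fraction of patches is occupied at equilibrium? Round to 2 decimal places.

At equilibrium the propagule rain into empty patches balances local extinction: m(1−p*) = e·p*.
p* = m/(m+e) = 0.40/(0.40+0.04) = 0.40/0.4400 = 0.9091.

0.91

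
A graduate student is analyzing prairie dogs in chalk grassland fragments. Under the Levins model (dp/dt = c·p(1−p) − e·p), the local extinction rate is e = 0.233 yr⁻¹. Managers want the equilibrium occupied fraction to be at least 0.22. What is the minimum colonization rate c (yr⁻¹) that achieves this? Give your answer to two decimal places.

p* = 1 − e/c ≥ 0.22 requires e/c ≤ 0.7800, i.e. c ≥ e/0.7800.
c_min = 0.233/0.7800 = 0.2987.

0.30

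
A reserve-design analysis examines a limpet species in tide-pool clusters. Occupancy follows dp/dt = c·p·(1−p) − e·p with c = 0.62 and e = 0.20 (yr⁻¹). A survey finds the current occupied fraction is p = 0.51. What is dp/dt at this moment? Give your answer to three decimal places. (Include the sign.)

Colonization term: c·p·(1−p) = 0.62×0.51×0.4900 = 0.15494.
Extinction term: e·p = 0.10200.
dp/dt = 0.15494 − 0.10200 = 0.05294.

0.053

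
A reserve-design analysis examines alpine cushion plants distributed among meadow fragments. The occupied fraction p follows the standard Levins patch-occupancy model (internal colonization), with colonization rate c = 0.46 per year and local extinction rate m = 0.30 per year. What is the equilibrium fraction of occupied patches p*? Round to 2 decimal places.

Setting dp/dt = 0 and dividing through by p* gives c·(1−p*) = m.
So p* = 1 − m/c = 1 − 0.30/0.46 = 1 − 0.6522 = 0.3478.

0.35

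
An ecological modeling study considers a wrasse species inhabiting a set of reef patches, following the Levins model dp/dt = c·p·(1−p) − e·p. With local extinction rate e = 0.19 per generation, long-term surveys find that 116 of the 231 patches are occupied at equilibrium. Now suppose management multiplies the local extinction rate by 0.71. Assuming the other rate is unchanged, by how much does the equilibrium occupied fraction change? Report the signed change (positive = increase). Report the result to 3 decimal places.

Observed p* = 116/231 = 0.50216.
Balance c(1−p*) = e gives c = e/(1 − 0.50216) = 0.19/0.49784 = 0.38165.
New p* = 1 − e/c = 1 − 0.13490/0.38165 = 0.64653.
Δp* = 0.64653 − 0.50216 = +0.14437.

0.144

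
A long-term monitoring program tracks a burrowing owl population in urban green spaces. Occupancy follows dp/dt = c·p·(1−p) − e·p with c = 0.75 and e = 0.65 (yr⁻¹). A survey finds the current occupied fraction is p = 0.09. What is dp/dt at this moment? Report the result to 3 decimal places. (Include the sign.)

Colonization term: c·p·(1−p) = 0.75×0.09×0.9100 = 0.06143.
Extinction term: e·p = 0.05850.
dp/dt = 0.06143 − 0.05850 = 0.00293.

0.003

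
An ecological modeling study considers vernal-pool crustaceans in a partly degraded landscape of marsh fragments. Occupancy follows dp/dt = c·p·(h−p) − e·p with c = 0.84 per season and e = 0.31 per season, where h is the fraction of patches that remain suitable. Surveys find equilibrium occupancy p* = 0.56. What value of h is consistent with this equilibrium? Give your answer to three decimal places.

At equilibrium c(h−p*) = e, so h = p* + e/c.
h = 0.56 + 0.31/0.84 = 0.56 + 0.3690 = 0.9290.

0.929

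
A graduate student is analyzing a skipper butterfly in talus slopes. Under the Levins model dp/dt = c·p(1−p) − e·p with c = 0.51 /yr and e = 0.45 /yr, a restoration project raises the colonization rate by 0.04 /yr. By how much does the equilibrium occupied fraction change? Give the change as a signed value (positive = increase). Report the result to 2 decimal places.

0.06

Before: p* = 1 − 0.45/0.51 = 0.1176.
After the change, c = 0.55, e = 0.45, so p* = 1 − 0.45/0.55 = 0.1818.
Δp* = 0.1818 − 0.1176 = +0.0642.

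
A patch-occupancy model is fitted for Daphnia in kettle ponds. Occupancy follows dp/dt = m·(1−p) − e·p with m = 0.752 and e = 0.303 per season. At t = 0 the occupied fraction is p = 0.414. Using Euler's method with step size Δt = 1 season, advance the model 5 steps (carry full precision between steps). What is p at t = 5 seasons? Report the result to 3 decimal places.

Update rule: p ← p + [m·(1−p) − e·p]·Δt with Δt = 1.
t = 1: p = 0.41400 + (+0.31523) = 0.72923
t = 2: p = 0.72923 + (-0.01734) = 0.71189
t = 3: p = 0.71189 + (+0.00095) = 0.71285
t = 4: p = 0.71285 + (-0.00005) = 0.71279
t = 5: p = 0.71279 + (+0.00000) = 0.71280

0.713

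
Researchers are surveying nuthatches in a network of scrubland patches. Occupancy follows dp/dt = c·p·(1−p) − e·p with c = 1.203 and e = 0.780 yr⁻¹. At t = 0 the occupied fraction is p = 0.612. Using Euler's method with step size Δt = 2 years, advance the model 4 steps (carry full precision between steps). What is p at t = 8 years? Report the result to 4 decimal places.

Update rule: p ← p + [c·p·(1−p) − e·p]·Δt with Δt = 2.
t = 2: p = 0.61200 + (-0.38340) = 0.22860
t = 4: p = 0.22860 + (+0.06766) = 0.29626
t = 6: p = 0.29626 + (+0.03946) = 0.33572
t = 8: p = 0.33572 + (+0.01284) = 0.34856

0.3486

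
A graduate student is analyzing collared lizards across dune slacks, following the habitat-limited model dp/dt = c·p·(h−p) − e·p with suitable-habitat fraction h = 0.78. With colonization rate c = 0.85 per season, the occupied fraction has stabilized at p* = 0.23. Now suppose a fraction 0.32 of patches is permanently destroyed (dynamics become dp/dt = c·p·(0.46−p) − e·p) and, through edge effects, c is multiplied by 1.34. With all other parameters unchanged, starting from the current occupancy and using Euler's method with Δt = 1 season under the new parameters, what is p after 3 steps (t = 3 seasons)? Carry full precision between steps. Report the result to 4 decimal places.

Balance c(h−p*) = e gives e = 0.85×(0.78 − 0.23000) = 0.46750.
Starting from p₀ = 0.23000; update p ← p + (dp/dt)·Δt with the new parameters.
p: 0.23000 → 0.18273  (Δp = -0.04727)
p: 0.18273 → 0.15501  (Δp = -0.02772)
p: 0.15501 → 0.13639  (Δp = -0.01862)

0.1364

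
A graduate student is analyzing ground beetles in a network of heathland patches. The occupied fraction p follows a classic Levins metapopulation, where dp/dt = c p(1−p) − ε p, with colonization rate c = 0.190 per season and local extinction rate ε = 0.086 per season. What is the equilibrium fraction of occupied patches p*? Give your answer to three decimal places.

At equilibrium, colonization balances extinction: c·p*·(1−p*) = ε·p*.
So p* = 1 − ε/c = 1 − 0.086/0.190 = 1 − 0.4526 = 0.5474.

0.547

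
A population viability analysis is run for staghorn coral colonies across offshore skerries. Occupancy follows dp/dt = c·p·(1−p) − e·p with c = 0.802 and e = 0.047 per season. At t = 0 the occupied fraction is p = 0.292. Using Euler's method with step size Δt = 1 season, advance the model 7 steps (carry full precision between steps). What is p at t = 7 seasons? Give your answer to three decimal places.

0.940

Update rule: p ← p + [c·p·(1−p) − e·p]·Δt with Δt = 1.
p: 0.29200 → 0.44408  (Δp = +0.15208)
p: 0.44408 → 0.62120  (Δp = +0.17712)
p: 0.62120 → 0.78072  (Δp = +0.15952)
p: 0.78072 → 0.88133  (Δp = +0.10060)
p: 0.88133 → 0.92379  (Δp = +0.04246)
p: 0.92379 → 0.93683  (Δp = +0.01305)
p: 0.93683 → 0.94026  (Δp = +0.00343)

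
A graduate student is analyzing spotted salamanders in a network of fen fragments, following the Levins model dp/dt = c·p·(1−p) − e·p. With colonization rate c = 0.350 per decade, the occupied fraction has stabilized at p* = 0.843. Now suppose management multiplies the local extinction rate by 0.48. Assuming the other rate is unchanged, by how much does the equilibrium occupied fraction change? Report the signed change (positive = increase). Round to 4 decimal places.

Balance c(1−p*) = e gives e = 0.350×(1 − 0.84300) = 0.05495.
New p* = 1 − e/c = 1 − 0.02638/0.35000 = 0.92463.
Δp* = 0.92463 − 0.84300 = +0.08163.

0.0816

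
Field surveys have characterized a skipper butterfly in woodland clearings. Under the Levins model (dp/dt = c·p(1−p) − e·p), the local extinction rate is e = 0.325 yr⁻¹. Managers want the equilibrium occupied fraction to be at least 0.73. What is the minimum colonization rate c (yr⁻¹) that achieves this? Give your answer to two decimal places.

p* = 1 − e/c ≥ 0.73 requires e/c ≤ 0.2700, i.e. c ≥ e/0.2700.
c_min = 0.325/0.2700 = 1.2037.

1.20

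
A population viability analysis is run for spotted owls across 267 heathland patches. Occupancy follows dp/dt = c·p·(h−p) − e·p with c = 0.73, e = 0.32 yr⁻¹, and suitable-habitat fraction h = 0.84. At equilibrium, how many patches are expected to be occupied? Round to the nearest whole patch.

p* = h − e/c = 0.84 − 0.4384 = 0.4016.
Expected occupied patches = N × p* = 267 × 0.4016 = 107.24 ≈ 107.

107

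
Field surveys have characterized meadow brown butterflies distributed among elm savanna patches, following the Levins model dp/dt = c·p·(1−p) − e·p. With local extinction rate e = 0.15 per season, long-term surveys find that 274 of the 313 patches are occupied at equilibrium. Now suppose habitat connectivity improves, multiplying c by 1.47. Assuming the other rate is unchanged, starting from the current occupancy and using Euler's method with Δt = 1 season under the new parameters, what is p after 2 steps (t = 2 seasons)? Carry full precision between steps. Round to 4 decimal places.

Observed p* = 274/313 = 0.87540.
Balance c(1−p*) = e gives c = e/(1 − 0.87540) = 0.15/0.12460 = 1.20385.
Starting from p₀ = 0.87540; update p ← p + (dp/dt)·Δt with the new parameters.
t = 1: p = 0.87540 + (+0.06172) = 0.93712
t = 2: p = 0.93712 + (-0.03628) = 0.90083

0.9008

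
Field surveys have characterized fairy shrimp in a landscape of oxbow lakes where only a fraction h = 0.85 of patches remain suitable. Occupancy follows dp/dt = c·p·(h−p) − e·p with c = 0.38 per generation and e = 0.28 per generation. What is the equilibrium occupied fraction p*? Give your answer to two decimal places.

0.11

Setting dp/dt = 0 and dividing by p* gives c·(h−p*) = e.
So p* = h − e/c = 0.85 − 0.28/0.38 = 0.85 − 0.7368 = 0.1132.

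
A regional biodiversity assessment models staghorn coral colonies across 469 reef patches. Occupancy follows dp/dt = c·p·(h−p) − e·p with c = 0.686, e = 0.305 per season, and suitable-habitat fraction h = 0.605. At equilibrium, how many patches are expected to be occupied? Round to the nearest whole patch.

p* = h − e/c = 0.605 − 0.4446 = 0.1604.
Expected occupied patches = N × p* = 469 × 0.1604 = 75.22 ≈ 75.

75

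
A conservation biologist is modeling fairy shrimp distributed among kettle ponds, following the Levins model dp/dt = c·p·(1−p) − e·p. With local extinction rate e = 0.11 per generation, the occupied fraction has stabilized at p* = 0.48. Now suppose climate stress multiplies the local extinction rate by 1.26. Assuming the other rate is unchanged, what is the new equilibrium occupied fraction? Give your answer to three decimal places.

0.345

Balance c(1−p*) = e gives c = e/(1 − 0.48000) = 0.11/0.52000 = 0.21154.
New p* = 1 − e/c = 1 − 0.13860/0.21154 = 0.34480.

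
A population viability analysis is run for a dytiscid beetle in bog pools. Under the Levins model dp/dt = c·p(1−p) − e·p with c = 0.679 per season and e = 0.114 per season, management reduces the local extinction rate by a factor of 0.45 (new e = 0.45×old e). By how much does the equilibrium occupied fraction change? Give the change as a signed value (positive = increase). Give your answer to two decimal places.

0.09

Before: p* = 1 − 0.114/0.679 = 0.8321.
After the change, c = 0.679, e = 0.0513, so p* = 1 − 0.0513/0.679 = 0.9244.
Δp* = 0.9244 − 0.8321 = +0.0923.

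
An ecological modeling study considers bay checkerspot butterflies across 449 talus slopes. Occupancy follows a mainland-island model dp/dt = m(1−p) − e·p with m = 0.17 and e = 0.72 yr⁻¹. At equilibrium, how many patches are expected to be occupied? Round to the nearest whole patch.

86

p* = m/(m+e) = 0.17/0.8900 = 0.1910.
Expected occupied patches = N × p* = 449 × 0.1910 = 85.76 ≈ 86.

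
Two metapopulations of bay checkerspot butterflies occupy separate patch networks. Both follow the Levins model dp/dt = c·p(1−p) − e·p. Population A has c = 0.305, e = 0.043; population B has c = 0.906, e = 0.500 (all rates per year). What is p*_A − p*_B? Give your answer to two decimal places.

0.41

A: p*_A = 1 − 0.043/0.305 = 0.8590.
B: p*_B = 1 − 0.500/0.906 = 0.4481.
p*_A − p*_B = 0.8590 − 0.4481 = 0.4109.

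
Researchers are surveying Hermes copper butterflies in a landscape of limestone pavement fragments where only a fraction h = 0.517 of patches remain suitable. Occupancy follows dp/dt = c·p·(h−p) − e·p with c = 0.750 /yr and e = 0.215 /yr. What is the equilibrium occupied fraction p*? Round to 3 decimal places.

Setting dp/dt = 0 and dividing by p* gives c·(h−p*) = e.
So p* = h − e/c = 0.517 − 0.215/0.750 = 0.517 − 0.2867 = 0.2303.

0.230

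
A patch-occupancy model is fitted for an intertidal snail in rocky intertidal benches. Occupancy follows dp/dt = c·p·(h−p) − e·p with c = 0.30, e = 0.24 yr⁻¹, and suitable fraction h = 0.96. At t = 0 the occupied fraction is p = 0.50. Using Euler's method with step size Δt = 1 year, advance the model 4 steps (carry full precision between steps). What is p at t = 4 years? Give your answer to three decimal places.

0.354

Update rule: p ← p + [c·p·(h−p) − e·p]·Δt with Δt = 1.
p: 0.50000 → 0.44900  (Δp = -0.05100)
p: 0.44900 → 0.41007  (Δp = -0.03893)
p: 0.41007 → 0.37931  (Δp = -0.03076)
p: 0.37931 → 0.35435  (Δp = -0.02496)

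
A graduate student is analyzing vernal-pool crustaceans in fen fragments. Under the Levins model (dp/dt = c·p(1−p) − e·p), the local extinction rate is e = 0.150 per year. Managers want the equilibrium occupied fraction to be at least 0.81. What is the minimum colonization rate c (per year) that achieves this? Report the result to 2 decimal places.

0.79

p* = 1 − e/c ≥ 0.81 requires e/c ≤ 0.1900, i.e. c ≥ e/0.1900.
c_min = 0.150/0.1900 = 0.7895.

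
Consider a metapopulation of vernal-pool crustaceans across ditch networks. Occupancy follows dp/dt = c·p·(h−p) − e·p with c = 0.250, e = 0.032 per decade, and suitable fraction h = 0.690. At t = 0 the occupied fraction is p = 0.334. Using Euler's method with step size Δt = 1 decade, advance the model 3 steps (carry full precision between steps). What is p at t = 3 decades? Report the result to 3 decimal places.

Update rule: p ← p + [c·p·(h−p) − e·p]·Δt with Δt = 1.
  1  |  dp/dt·Δt = +0.019038  |  p_1 = 0.353038
  2  |  dp/dt·Δt = +0.018443  |  p_2 = 0.371481
  3  |  dp/dt·Δt = +0.017694  |  p_3 = 0.389174

0.389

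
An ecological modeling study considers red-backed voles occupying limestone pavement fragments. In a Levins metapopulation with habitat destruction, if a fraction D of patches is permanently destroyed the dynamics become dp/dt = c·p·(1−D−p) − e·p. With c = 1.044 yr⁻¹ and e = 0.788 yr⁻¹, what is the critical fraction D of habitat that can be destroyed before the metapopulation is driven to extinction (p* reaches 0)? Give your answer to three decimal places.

0.245

The nontrivial equilibrium is p* = (1−D) − e/c; extinction occurs when this hits zero.
So D_crit = 1 − e/c = 1 − 0.788/1.044 = 1 − 0.7548 = 0.2452.
This equals the undisturbed p*, a classic result of Lande's extension.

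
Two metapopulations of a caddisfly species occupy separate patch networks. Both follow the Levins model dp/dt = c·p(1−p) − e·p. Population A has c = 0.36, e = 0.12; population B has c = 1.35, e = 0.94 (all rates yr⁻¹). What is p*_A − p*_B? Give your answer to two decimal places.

A: p*_A = 1 − 0.12/0.36 = 0.6667.
B: p*_B = 1 − 0.94/1.35 = 0.3037.
p*_A − p*_B = 0.6667 − 0.3037 = 0.3630.

0.36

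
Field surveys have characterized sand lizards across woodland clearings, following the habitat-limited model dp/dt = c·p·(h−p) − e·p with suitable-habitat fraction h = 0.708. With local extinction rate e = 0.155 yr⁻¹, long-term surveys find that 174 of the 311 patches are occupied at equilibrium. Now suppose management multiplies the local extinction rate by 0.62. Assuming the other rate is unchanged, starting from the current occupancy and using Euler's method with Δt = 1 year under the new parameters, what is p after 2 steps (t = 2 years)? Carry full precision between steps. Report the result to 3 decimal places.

0.607

Observed p* = 174/311 = 0.55949.
Balance c(h−p*) = e gives c = e/(0.708 − 0.55949) = 0.155/0.14851 = 1.04367.
Starting from p₀ = 0.55949; update p ← p + (dp/dt)·Δt with the new parameters.
step 1: Δp = +0.03295, p = 0.59244
step 2: Δp = +0.01452, p = 0.60696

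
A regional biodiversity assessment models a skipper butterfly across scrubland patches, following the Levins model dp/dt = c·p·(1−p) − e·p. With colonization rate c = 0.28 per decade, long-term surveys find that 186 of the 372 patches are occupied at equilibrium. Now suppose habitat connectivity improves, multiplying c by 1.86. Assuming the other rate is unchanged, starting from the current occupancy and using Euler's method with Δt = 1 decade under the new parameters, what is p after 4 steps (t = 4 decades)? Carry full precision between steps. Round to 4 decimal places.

Observed p* = 186/372 = 0.50000.
Balance c(1−p*) = e gives e = 0.28×(1 − 0.50000) = 0.14000.
Starting from p₀ = 0.50000; update p ← p + (dp/dt)·Δt with the new parameters.
step 1: Δp = +0.06020, p = 0.56020
step 2: Δp = +0.04988, p = 0.61008
step 3: Δp = +0.03848, p = 0.64856
step 4: Δp = +0.02791, p = 0.67647

0.6765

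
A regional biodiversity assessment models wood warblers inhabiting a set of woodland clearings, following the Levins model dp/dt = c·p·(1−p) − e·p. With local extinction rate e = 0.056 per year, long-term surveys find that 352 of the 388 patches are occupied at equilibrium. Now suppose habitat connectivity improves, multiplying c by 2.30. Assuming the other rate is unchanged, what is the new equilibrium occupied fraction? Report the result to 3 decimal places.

0.960

Observed p* = 352/388 = 0.90722.
Balance c(1−p*) = e gives c = e/(1 − 0.90722) = 0.056/0.09278 = 0.60358.
New p* = 1 − e/c = 1 − 0.05600/1.38823 = 0.95966.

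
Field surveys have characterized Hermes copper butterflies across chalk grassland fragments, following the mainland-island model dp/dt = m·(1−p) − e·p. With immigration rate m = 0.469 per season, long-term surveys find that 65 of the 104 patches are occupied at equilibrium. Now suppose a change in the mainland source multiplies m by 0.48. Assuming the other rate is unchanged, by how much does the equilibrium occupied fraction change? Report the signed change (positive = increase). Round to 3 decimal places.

-0.181

Observed p* = 65/104 = 0.62500.
Balance m(1−p*) = e·p* gives e = m(1−p*)/p* = 0.469×0.37500/0.62500 = 0.28140.
New p* = m/(m+e) = 0.22512/(0.22512+0.28140) = 0.44444.
Δp* = 0.44444 − 0.62500 = -0.18056.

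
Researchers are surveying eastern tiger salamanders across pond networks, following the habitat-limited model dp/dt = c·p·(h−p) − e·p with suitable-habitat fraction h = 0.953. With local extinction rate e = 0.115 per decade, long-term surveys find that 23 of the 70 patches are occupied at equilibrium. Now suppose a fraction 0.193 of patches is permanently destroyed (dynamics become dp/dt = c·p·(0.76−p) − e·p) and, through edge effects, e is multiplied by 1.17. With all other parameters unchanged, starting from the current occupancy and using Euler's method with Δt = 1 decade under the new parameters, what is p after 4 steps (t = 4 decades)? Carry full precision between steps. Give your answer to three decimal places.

0.267

Observed p* = 23/70 = 0.32857.
Balance c(h−p*) = e gives c = e/(0.953 − 0.32857) = 0.115/0.62443 = 0.18417.
Starting from p₀ = 0.32857; update p ← p + (dp/dt)·Δt with the new parameters.
p: 0.32857 → 0.31047  (Δp = -0.01810)
p: 0.31047 → 0.29440  (Δp = -0.01607)
p: 0.29440 → 0.28003  (Δp = -0.01437)
p: 0.28003 → 0.26711  (Δp = -0.01292)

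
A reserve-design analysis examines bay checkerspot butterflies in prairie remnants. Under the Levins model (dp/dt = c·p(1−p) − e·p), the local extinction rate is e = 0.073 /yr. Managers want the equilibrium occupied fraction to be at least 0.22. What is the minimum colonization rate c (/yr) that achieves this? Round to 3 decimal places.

p* = 1 − e/c ≥ 0.22 requires e/c ≤ 0.7800, i.e. c ≥ e/0.7800.
c_min = 0.073/0.7800 = 0.0936.

0.094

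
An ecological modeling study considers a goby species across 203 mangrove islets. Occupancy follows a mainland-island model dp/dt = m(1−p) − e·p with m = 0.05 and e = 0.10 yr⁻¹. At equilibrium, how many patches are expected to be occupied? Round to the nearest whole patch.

p* = m/(m+e) = 0.05/0.1500 = 0.3333.
Expected occupied patches = N × p* = 203 × 0.3333 = 67.67 ≈ 68.

68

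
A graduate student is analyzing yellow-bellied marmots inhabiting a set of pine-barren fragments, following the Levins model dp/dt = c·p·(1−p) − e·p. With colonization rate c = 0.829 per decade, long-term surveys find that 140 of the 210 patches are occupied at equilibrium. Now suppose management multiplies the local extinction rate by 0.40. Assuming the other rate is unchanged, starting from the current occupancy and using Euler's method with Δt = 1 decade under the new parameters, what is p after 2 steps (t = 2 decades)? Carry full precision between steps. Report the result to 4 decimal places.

Observed p* = 140/210 = 0.66667.
Balance c(1−p*) = e gives e = 0.829×(1 − 0.66667) = 0.27633.
Starting from p₀ = 0.66667; update p ← p + (dp/dt)·Δt with the new parameters.
step 1: Δp = +0.11053, p = 0.77720
step 2: Δp = +0.05764, p = 0.83484

0.8348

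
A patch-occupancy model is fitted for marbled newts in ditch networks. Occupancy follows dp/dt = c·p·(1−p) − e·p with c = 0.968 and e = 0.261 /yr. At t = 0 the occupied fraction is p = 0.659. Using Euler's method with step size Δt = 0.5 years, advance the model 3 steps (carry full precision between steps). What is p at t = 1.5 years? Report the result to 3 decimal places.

0.709

Update rule: p ← p + [c·p·(1−p) − e·p]·Δt with Δt = 0.5.
p: 0.65900 → 0.68176  (Δp = +0.02276)
p: 0.68176 → 0.69780  (Δp = +0.01604)
p: 0.69780 → 0.70880  (Δp = +0.01100)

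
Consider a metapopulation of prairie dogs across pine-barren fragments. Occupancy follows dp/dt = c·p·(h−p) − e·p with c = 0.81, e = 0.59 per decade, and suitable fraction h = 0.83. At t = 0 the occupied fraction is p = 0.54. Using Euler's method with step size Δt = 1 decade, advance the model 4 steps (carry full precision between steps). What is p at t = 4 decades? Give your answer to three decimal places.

Update rule: p ← p + [c·p·(h−p) − e·p]·Δt with Δt = 1.
  1  |  dp/dt·Δt = -0.191754  |  p_1 = 0.348246
  2  |  dp/dt·Δt = -0.069572  |  p_2 = 0.278674
  3  |  dp/dt·Δt = -0.039969  |  p_3 = 0.238705
  4  |  dp/dt·Δt = -0.026508  |  p_4 = 0.212196

0.212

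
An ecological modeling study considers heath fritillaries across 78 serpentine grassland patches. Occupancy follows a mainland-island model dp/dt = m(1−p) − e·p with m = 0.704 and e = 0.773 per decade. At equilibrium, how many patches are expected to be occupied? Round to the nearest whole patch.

37

p* = m/(m+e) = 0.704/1.4770 = 0.4766.
Expected occupied patches = N × p* = 78 × 0.4766 = 37.18 ≈ 37.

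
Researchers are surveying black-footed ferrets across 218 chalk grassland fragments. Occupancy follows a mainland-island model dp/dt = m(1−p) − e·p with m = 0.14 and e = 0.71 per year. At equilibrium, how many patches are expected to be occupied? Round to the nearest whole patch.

36

p* = m/(m+e) = 0.14/0.8500 = 0.1647.
Expected occupied patches = N × p* = 218 × 0.1647 = 35.91 ≈ 36.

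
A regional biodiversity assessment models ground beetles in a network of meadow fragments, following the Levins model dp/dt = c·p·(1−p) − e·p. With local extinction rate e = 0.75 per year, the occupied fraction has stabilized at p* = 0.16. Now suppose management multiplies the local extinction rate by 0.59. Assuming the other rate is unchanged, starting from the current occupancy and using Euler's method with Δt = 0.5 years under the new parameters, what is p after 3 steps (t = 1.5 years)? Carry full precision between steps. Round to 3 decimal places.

0.239

Balance c(1−p*) = e gives c = e/(1 − 0.16000) = 0.75/0.84000 = 0.89286.
Starting from p₀ = 0.16000; update p ← p + (dp/dt)·Δt with the new parameters.
  1  |  dp/dt·Δt = +0.024600  |  p_1 = 0.184600
  2  |  dp/dt·Δt = +0.026355  |  p_2 = 0.210955
  3  |  dp/dt·Δt = +0.027636  |  p_3 = 0.238591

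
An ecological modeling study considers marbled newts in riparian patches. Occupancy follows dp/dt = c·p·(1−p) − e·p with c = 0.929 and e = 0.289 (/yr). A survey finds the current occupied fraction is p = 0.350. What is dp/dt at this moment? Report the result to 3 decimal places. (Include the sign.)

Colonization term: c·p·(1−p) = 0.929×0.350×0.6500 = 0.21135.
Extinction term: e·p = 0.10115.
dp/dt = 0.21135 − 0.10115 = 0.11020.

0.110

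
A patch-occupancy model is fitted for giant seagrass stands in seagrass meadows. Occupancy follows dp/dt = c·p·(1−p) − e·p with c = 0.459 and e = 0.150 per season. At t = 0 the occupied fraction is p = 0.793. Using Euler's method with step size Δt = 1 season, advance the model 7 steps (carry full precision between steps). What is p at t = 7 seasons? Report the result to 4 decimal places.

Update rule: p ← p + [c·p·(1−p) − e·p]·Δt with Δt = 1.
step 1: Δp = -0.04360, p = 0.74940
step 2: Δp = -0.02621, p = 0.72319
step 3: Δp = -0.01659, p = 0.70660
step 4: Δp = -0.01083, p = 0.69577
step 5: Δp = -0.00721, p = 0.68856
step 6: Δp = -0.00485, p = 0.68371
step 7: Δp = -0.00330, p = 0.68041

0.6804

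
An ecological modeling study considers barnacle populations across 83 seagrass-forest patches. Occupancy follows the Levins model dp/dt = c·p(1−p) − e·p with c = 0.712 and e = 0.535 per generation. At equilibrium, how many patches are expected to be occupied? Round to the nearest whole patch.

p* = 1 − e/c = 1 − 0.535/0.712 = 0.2486.
Expected occupied patches = N × p* = 83 × 0.2486 = 20.63 ≈ 21.

21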